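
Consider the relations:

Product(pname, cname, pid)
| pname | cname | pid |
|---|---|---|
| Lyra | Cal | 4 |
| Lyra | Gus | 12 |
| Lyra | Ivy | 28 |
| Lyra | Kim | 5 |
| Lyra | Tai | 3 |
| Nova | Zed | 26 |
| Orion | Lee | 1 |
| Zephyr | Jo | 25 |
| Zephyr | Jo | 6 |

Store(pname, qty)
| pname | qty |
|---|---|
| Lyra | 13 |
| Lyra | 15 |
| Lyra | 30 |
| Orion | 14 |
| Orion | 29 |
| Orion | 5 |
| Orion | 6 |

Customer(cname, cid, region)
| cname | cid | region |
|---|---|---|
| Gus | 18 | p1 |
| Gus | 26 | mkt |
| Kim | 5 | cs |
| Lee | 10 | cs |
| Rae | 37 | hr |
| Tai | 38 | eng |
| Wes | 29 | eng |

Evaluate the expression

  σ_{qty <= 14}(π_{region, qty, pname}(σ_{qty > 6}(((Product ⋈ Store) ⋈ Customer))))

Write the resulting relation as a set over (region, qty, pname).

{(cs, 13, Lyra), (cs, 14, Orion), (eng, 13, Lyra), (mkt, 13, Lyra), (p1, 13, Lyra)}

Joining Product and Store on pname yields {(Lyra, Cal, 4, 13), (Lyra, Cal, 4, 15), (Lyra, Cal, 4, 30), (Lyra, Gus, 12, 13), (Lyra, Gus, 12, 15), (Lyra, Gus, 12, 30), (Lyra, Ivy, 28, 13), (Lyra, Ivy, 28, 15), (Lyra, Ivy, 28, 30), (Lyra, Kim, 5, 13), (Lyra, Kim, 5, 15), (Lyra, Kim, 5, 30), (Lyra, Tai, 3, 13), (Lyra, Tai, 3, 15), (Lyra, Tai, 3, 30), (Orion, Lee, 1, 14), (Orion, Lee, 1, 29), (Orion, Lee, 1, 5), (Orion, Lee, 1, 6)}.
Joining (Product ⋈ Store) and Customer on cname yields {(Lyra, Gus, 12, 13, 18, p1), (Lyra, Gus, 12, 13, 26, mkt), (Lyra, Gus, 12, 15, 18, p1), (Lyra, Gus, 12, 15, 26, mkt), (Lyra, Gus, 12, 30, 18, p1), (Lyra, Gus, 12, 30, 26, mkt), (Lyra, Kim, 5, 13, 5, cs), (Lyra, Kim, 5, 15, 5, cs), (Lyra, Kim, 5, 30, 5, cs), (Lyra, Tai, 3, 13, 38, eng), (Lyra, Tai, 3, 15, 38, eng), (Lyra, Tai, 3, 30, 38, eng), (Orion, Lee, 1, 14, 10, cs), (Orion, Lee, 1, 29, 10, cs), (Orion, Lee, 1, 5, 10, cs), (Orion, Lee, 1, 6, 10, cs)}.
σ[qty > 6]: keep tuples satisfying qty > 6 → {(Lyra, Gus, 12, 13, 18, p1), (Lyra, Gus, 12, 13, 26, mkt), (Lyra, Gus, 12, 15, 18, p1), (Lyra, Gus, 12, 15, 26, mkt), (Lyra, Gus, 12, 30, 18, p1), (Lyra, Gus, 12, 30, 26, mkt), (Lyra, Kim, 5, 13, 5, cs), (Lyra, Kim, 5, 15, 5, cs), (Lyra, Kim, 5, 30, 5, cs), (Lyra, Tai, 3, 13, 38, eng), (Lyra, Tai, 3, 15, 38, eng), (Lyra, Tai, 3, 30, 38, eng), (Orion, Lee, 1, 14, 10, cs), (Orion, Lee, 1, 29, 10, cs)}
Keep only column(s) region, qty, pname: {(cs, 13, Lyra), (cs, 14, Orion), (cs, 15, Lyra), (cs, 29, Orion), (cs, 30, Lyra), (eng, 13, Lyra), (eng, 15, Lyra), (eng, 30, Lyra), (mkt, 13, Lyra), (mkt, 15, Lyra), (mkt, 30, Lyra), (p1, 13, Lyra), (p1, 15, Lyra), (p1, 30, Lyra)}
σ[qty <= 14]: keep tuples satisfying qty <= 14 → {(cs, 13, Lyra), (cs, 14, Orion), (eng, 13, Lyra), (mkt, 13, Lyra), (p1, 13, Lyra)}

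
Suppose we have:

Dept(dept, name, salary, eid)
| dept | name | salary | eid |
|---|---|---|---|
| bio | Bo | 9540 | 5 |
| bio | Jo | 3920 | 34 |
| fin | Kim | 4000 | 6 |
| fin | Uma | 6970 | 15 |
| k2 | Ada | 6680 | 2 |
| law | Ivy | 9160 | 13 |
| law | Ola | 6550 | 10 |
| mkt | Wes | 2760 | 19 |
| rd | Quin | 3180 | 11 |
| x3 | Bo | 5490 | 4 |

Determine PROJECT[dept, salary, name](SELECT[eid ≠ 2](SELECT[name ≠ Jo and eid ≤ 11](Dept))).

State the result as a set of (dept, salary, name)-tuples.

σ[name ≠ Jo and eid ≤ 11]: keep tuples satisfying name ≠ Jo and eid ≤ 11 → {(bio, Bo, 9540, 5), (fin, Kim, 4000, 6), (k2, Ada, 6680, 2), (law, Ola, 6550, 10), (rd, Quin, 3180, 11), (x3, Bo, 5490, 4)}
σ[eid ≠ 2]: keep tuples satisfying eid ≠ 2 → {(bio, Bo, 9540, 5), (fin, Kim, 4000, 6), (law, Ola, 6550, 10), (rd, Quin, 3180, 11), (x3, Bo, 5490, 4)}
Keep only column(s) dept, salary, name: {(bio, 9540, Bo), (fin, 4000, Kim), (law, 6550, Ola), (rd, 3180, Quin), (x3, 5490, Bo)}

{(bio, 9540, Bo), (fin, 4000, Kim), (law, 6550, Ola), (rd, 3180, Quin), (x3, 5490, Bo)}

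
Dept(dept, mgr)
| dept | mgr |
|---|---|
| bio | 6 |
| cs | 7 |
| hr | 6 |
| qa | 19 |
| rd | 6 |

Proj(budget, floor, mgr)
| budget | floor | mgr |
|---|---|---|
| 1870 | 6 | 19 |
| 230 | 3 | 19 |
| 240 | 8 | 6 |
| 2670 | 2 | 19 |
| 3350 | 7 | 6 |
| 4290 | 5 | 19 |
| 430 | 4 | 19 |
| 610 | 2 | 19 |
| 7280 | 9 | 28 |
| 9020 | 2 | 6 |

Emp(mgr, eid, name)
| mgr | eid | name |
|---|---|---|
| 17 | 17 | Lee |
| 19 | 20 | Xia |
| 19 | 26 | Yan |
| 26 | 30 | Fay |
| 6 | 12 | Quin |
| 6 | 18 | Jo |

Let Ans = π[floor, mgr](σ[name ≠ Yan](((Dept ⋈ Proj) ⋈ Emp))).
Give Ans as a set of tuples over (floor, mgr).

{(2, 19), (2, 6), (3, 19), (4, 19), (5, 19), (6, 19), (7, 6), (8, 6)}

Dept ⋈ Proj (natural join on mgr): {(bio, 6, 240, 8), (bio, 6, 3350, 7), (bio, 6, 9020, 2), (hr, 6, 240, 8), (hr, 6, 3350, 7), (hr, 6, 9020, 2), (qa, 19, 1870, 6), (qa, 19, 230, 3), (qa, 19, 2670, 2), (qa, 19, 4290, 5), (qa, 19, 430, 4), (qa, 19, 610, 2), (rd, 6, 240, 8), (rd, 6, 3350, 7), (rd, 6, 9020, 2)}
(Dept ⋈ Proj) ⋈ Emp (natural join on mgr): {(bio, 6, 240, 8, 12, Quin), (bio, 6, 240, 8, 18, Jo), (bio, 6, 3350, 7, 12, Quin), (bio, 6, 3350, 7, 18, Jo), (bio, 6, 9020, 2, 12, Quin), (bio, 6, 9020, 2, 18, Jo), (hr, 6, 240, 8, 12, Quin), (hr, 6, 240, 8, 18, Jo), (hr, 6, 3350, 7, 12, Quin), (hr, 6, 3350, 7, 18, Jo), (hr, 6, 9020, 2, 12, Quin), (hr, 6, 9020, 2, 18, Jo), (qa, 19, 1870, 6, 20, Xia), (qa, 19, 1870, 6, 26, Yan), (qa, 19, 230, 3, 20, Xia), (qa, 19, 230, 3, 26, Yan), (qa, 19, 2670, 2, 20, Xia), (qa, 19, 2670, 2, 26, Yan), (qa, 19, 4290, 5, 20, Xia), (qa, 19, 4290, 5, 26, Yan), (qa, 19, 430, 4, 20, Xia), (qa, 19, 430, 4, 26, Yan), (qa, 19, 610, 2, 20, Xia), (qa, 19, 610, 2, 26, Yan), (rd, 6, 240, 8, 12, Quin), (rd, 6, 240, 8, 18, Jo), (rd, 6, 3350, 7, 12, Quin), (rd, 6, 3350, 7, 18, Jo), (rd, 6, 9020, 2, 12, Quin), (rd, 6, 9020, 2, 18, Jo)}
Apply σ_{name ≠ Yan}; surviving tuples: {(bio, 6, 240, 8, 12, Quin), (bio, 6, 240, 8, 18, Jo), (bio, 6, 3350, 7, 12, Quin), (bio, 6, 3350, 7, 18, Jo), (bio, 6, 9020, 2, 12, Quin), (bio, 6, 9020, 2, 18, Jo), (hr, 6, 240, 8, 12, Quin), (hr, 6, 240, 8, 18, Jo), (hr, 6, 3350, 7, 12, Quin), (hr, 6, 3350, 7, 18, Jo), (hr, 6, 9020, 2, 12, Quin), (hr, 6, 9020, 2, 18, Jo), (qa, 19, 1870, 6, 20, Xia), (qa, 19, 230, 3, 20, Xia), (qa, 19, 2670, 2, 20, Xia), (qa, 19, 4290, 5, 20, Xia), (qa, 19, 430, 4, 20, Xia), (qa, 19, 610, 2, 20, Xia), (rd, 6, 240, 8, 12, Quin), (rd, 6, 240, 8, 18, Jo), (rd, 6, 3350, 7, 12, Quin), (rd, 6, 3350, 7, 18, Jo), (rd, 6, 9020, 2, 12, Quin), (rd, 6, 9020, 2, 18, Jo)}
Keep only column(s) floor, mgr (16 duplicate(s) eliminated): {(2, 19), (2, 6), (3, 19), (4, 19), (5, 19), (6, 19), (7, 6), (8, 6)}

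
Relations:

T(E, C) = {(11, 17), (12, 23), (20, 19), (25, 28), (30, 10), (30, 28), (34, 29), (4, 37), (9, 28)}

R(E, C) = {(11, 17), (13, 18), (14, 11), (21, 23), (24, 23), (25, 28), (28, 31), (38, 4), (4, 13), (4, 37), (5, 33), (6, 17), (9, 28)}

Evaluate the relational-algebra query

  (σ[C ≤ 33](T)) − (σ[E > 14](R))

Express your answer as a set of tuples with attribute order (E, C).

{(11, 17), (12, 23), (20, 19), (30, 10), (30, 28), (34, 29), (9, 28)}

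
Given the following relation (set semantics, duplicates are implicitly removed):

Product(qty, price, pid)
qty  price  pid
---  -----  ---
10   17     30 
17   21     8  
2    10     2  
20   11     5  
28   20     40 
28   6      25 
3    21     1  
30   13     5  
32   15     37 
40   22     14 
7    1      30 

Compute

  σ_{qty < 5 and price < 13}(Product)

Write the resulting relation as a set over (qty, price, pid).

Selection qty < 5 and price < 13: {(2, 10, 2)}

{(2, 10, 2)}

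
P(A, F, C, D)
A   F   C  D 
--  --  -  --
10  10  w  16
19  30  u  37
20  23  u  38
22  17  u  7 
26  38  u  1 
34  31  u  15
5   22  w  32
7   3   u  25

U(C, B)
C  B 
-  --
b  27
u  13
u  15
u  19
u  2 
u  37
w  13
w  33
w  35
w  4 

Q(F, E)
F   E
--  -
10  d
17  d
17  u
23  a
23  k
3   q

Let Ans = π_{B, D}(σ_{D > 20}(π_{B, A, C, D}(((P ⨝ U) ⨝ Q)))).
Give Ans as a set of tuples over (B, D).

Joining P and U on C yields {(10, 10, w, 16, 13), (10, 10, w, 16, 33), (10, 10, w, 16, 35), (10, 10, w, 16, 4), (19, 30, u, 37, 13), (19, 30, u, 37, 15), (19, 30, u, 37, 19), (19, 30, u, 37, 2), (19, 30, u, 37, 37), (20, 23, u, 38, 13), (20, 23, u, 38, 15), (20, 23, u, 38, 19), (20, 23, u, 38, 2), (20, 23, u, 38, 37), (22, 17, u, 7, 13), (22, 17, u, 7, 15), (22, 17, u, 7, 19), (22, 17, u, 7, 2), (22, 17, u, 7, 37), (26, 38, u, 1, 13), (26, 38, u, 1, 15), (26, 38, u, 1, 19), (26, 38, u, 1, 2), (26, 38, u, 1, 37), (34, 31, u, 15, 13), (34, 31, u, 15, 15), (34, 31, u, 15, 19), (34, 31, u, 15, 2), (34, 31, u, 15, 37), (5, 22, w, 32, 13), (5, 22, w, 32, 33), (5, 22, w, 32, 35), (5, 22, w, 32, 4), (7, 3, u, 25, 13), (7, 3, u, 25, 15), (7, 3, u, 25, 19), (7, 3, u, 25, 2), (7, 3, u, 25, 37)}.
Joining (P ⨝ U) and Q on F yields {(10, 10, w, 16, 13, d), (10, 10, w, 16, 33, d), (10, 10, w, 16, 35, d), (10, 10, w, 16, 4, d), (20, 23, u, 38, 13, a), (20, 23, u, 38, 13, k), (20, 23, u, 38, 15, a), (20, 23, u, 38, 15, k), (20, 23, u, 38, 19, a), (20, 23, u, 38, 19, k), (20, 23, u, 38, 2, a), (20, 23, u, 38, 2, k), (20, 23, u, 38, 37, a), (20, 23, u, 38, 37, k), (22, 17, u, 7, 13, d), (22, 17, u, 7, 13, u), (22, 17, u, 7, 15, d), (22, 17, u, 7, 15, u), (22, 17, u, 7, 19, d), (22, 17, u, 7, 19, u), (22, 17, u, 7, 2, d), (22, 17, u, 7, 2, u), (22, 17, u, 7, 37, d), (22, 17, u, 7, 37, u), (7, 3, u, 25, 13, q), (7, 3, u, 25, 15, q), (7, 3, u, 25, 19, q), (7, 3, u, 25, 2, q), (7, 3, u, 25, 37, q)}.
π[B, A, C, D]: project onto (B, A, C, D) (10 duplicate(s) eliminated) → {(13, 10, w, 16), (13, 20, u, 38), (13, 22, u, 7), (13, 7, u, 25), (15, 20, u, 38), (15, 22, u, 7), (15, 7, u, 25), (19, 20, u, 38), (19, 22, u, 7), (19, 7, u, 25), (2, 20, u, 38), (2, 22, u, 7), (2, 7, u, 25), (33, 10, w, 16), (35, 10, w, 16), (37, 20, u, 38), (37, 22, u, 7), (37, 7, u, 25), (4, 10, w, 16)}
Filtering on D > 20 leaves {(13, 20, u, 38), (13, 7, u, 25), (15, 20, u, 38), (15, 7, u, 25), (19, 20, u, 38), (19, 7, u, 25), (2, 20, u, 38), (2, 7, u, 25), (37, 20, u, 38), (37, 7, u, 25)}.
π[B, D]: project onto (B, D) → {(13, 25), (13, 38), (15, 25), (15, 38), (19, 25), (19, 38), (2, 25), (2, 38), (37, 25), (37, 38)}

{(13, 25), (13, 38), (15, 25), (15, 38), (19, 25), (19, 38), (2, 25), (2, 38), (37, 25), (37, 38)}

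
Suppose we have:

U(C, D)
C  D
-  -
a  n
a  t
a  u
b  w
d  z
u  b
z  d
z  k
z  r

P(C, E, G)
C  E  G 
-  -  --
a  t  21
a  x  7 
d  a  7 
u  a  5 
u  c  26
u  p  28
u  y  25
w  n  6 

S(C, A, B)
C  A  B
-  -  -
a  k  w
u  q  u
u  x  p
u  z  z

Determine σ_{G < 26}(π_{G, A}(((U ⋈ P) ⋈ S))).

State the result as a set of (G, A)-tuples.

{(21, k), (25, q), (25, x), (25, z), (5, q), (5, x), (5, z), (7, k)}

Natural join on C: {(a, n, t, 21), (a, n, x, 7), (a, t, t, 21), (a, t, x, 7), (a, u, t, 21), (a, u, x, 7), (d, z, a, 7), (u, b, a, 5), (u, b, c, 26), (u, b, p, 28), (u, b, y, 25)}
Natural join on C: {(a, n, t, 21, k, w), (a, n, x, 7, k, w), (a, t, t, 21, k, w), (a, t, x, 7, k, w), (a, u, t, 21, k, w), (a, u, x, 7, k, w), (u, b, a, 5, q, u), (u, b, a, 5, x, p), (u, b, a, 5, z, z), (u, b, c, 26, q, u), (u, b, c, 26, x, p), (u, b, c, 26, z, z), (u, b, p, 28, q, u), (u, b, p, 28, x, p), (u, b, p, 28, z, z), (u, b, y, 25, q, u), (u, b, y, 25, x, p), (u, b, y, 25, z, z)}
Keep only column(s) G, A (4 duplicate(s) eliminated): {(21, k), (25, q), (25, x), (25, z), (26, q), (26, x), (26, z), (28, q), (28, x), (28, z), (5, q), (5, x), (5, z), (7, k)}
Apply σ_{G < 26}; surviving tuples: {(21, k), (25, q), (25, x), (25, z), (5, q), (5, x), (5, z), (7, k)}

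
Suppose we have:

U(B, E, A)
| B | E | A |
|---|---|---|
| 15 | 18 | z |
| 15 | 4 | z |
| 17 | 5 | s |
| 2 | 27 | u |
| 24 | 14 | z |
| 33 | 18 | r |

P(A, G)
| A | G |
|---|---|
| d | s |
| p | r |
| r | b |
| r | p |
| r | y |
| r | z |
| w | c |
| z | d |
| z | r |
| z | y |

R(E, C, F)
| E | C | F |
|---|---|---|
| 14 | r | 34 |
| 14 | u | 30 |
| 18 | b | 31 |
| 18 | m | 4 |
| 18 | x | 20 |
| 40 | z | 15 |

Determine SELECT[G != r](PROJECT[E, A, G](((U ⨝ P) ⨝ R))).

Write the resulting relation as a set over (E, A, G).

{(14, z, d), (14, z, y), (18, r, b), (18, r, p), (18, r, y), (18, r, z), (18, z, d), (18, z, y)}

Joining U and P on A yields {(15, 18, z, d), (15, 18, z, r), (15, 18, z, y), (15, 4, z, d), (15, 4, z, r), (15, 4, z, y), (24, 14, z, d), (24, 14, z, r), (24, 14, z, y), (33, 18, r, b), (33, 18, r, p), (33, 18, r, y), (33, 18, r, z)}.
Joining (U ⨝ P) and R on E yields {(15, 18, z, d, b, 31), (15, 18, z, d, m, 4), (15, 18, z, d, x, 20), (15, 18, z, r, b, 31), (15, 18, z, r, m, 4), (15, 18, z, r, x, 20), (15, 18, z, y, b, 31), (15, 18, z, y, m, 4), (15, 18, z, y, x, 20), (24, 14, z, d, r, 34), (24, 14, z, d, u, 30), (24, 14, z, r, r, 34), (24, 14, z, r, u, 30), (24, 14, z, y, r, 34), (24, 14, z, y, u, 30), (33, 18, r, b, b, 31), (33, 18, r, b, m, 4), (33, 18, r, b, x, 20), (33, 18, r, p, b, 31), (33, 18, r, p, m, 4), (33, 18, r, p, x, 20), (33, 18, r, y, b, 31), (33, 18, r, y, m, 4), (33, 18, r, y, x, 20), (33, 18, r, z, b, 31), (33, 18, r, z, m, 4), (33, 18, r, z, x, 20)}.
π_{E, A, G} gives {(14, z, d), (14, z, r), (14, z, y), (18, r, b), (18, r, p), (18, r, y), (18, r, z), (18, z, d), (18, z, r), (18, z, y)} (17 duplicate(s) eliminated).
Selection G != r: {(14, z, d), (14, z, y), (18, r, b), (18, r, p), (18, r, y), (18, r, z), (18, z, d), (18, z, y)}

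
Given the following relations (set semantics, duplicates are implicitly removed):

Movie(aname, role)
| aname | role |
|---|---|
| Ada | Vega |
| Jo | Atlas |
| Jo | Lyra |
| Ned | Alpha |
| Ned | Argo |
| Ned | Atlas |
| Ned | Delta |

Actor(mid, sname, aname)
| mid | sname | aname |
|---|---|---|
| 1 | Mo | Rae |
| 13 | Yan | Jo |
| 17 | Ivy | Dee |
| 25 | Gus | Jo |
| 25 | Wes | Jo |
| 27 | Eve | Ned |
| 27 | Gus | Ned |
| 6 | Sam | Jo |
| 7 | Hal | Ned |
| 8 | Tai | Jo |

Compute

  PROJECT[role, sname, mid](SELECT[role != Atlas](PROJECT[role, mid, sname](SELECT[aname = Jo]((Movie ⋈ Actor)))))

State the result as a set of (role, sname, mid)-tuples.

{(Lyra, Gus, 25), (Lyra, Sam, 6), (Lyra, Tai, 8), (Lyra, Wes, 25), (Lyra, Yan, 13)}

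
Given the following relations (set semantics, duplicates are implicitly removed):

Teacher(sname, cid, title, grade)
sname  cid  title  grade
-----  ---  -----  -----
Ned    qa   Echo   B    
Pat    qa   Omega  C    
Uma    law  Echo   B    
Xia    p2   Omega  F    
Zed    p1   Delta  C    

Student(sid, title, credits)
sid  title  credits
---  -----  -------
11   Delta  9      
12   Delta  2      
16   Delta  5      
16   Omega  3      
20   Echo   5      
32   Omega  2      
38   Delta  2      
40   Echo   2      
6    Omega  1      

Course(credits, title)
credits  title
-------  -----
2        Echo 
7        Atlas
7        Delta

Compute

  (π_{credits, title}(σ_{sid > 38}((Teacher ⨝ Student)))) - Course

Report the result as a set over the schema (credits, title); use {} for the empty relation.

{}

Natural join on title: {(Ned, qa, Echo, B, 20, 5), (Ned, qa, Echo, B, 40, 2), (Pat, qa, Omega, C, 16, 3), (Pat, qa, Omega, C, 32, 2), (Pat, qa, Omega, C, 6, 1), (Uma, law, Echo, B, 20, 5), (Uma, law, Echo, B, 40, 2), (Xia, p2, Omega, F, 16, 3), (Xia, p2, Omega, F, 32, 2), (Xia, p2, Omega, F, 6, 1), (Zed, p1, Delta, C, 11, 9), (Zed, p1, Delta, C, 12, 2), (Zed, p1, Delta, C, 16, 5), (Zed, p1, Delta, C, 38, 2)}
Selection sid > 38: {(Ned, qa, Echo, B, 40, 2), (Uma, law, Echo, B, 40, 2)}
π[credits, title]: project onto (credits, title) (1 duplicate(s) eliminated) → {(2, Echo)}
Set difference of the two operands is {}.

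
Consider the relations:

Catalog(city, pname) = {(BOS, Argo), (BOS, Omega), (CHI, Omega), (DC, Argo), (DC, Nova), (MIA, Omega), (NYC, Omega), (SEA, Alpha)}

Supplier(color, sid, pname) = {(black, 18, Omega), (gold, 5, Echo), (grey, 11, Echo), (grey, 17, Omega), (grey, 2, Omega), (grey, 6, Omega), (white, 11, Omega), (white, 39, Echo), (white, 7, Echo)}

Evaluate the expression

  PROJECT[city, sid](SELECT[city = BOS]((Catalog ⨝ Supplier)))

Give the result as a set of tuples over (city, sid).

{(BOS, 11), (BOS, 17), (BOS, 18), (BOS, 2), (BOS, 6)}

Natural join on pname: {(BOS, Omega, black, 18), (BOS, Omega, grey, 17), (BOS, Omega, grey, 2), (BOS, Omega, grey, 6), (BOS, Omega, white, 11), (CHI, Omega, black, 18), (CHI, Omega, grey, 17), (CHI, Omega, grey, 2), (CHI, Omega, grey, 6), (CHI, Omega, white, 11), (MIA, Omega, black, 18), (MIA, Omega, grey, 17), (MIA, Omega, grey, 2), (MIA, Omega, grey, 6), (MIA, Omega, white, 11), (NYC, Omega, black, 18), (NYC, Omega, grey, 17), (NYC, Omega, grey, 2), (NYC, Omega, grey, 6), (NYC, Omega, white, 11)}
Apply σ_{city = BOS}; surviving tuples: {(BOS, Omega, black, 18), (BOS, Omega, grey, 17), (BOS, Omega, grey, 2), (BOS, Omega, grey, 6), (BOS, Omega, white, 11)}
π[city, sid]: project onto (city, sid) → {(BOS, 11), (BOS, 17), (BOS, 18), (BOS, 2), (BOS, 6)}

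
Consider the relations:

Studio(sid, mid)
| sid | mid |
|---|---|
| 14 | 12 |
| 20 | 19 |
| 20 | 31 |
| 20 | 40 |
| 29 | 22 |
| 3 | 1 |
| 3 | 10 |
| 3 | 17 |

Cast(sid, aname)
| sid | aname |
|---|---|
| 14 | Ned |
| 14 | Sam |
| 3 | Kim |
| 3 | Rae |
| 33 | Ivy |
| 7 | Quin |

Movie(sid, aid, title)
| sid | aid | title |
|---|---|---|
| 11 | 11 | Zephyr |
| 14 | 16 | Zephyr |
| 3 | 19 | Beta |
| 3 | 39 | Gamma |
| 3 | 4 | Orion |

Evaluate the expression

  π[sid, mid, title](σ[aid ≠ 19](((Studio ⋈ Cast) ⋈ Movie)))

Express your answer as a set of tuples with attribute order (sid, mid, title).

Natural join on sid: {(14, 12, Ned), (14, 12, Sam), (3, 1, Kim), (3, 1, Rae), (3, 10, Kim), (3, 10, Rae), (3, 17, Kim), (3, 17, Rae)}
Natural join on sid: {(14, 12, Ned, 16, Zephyr), (14, 12, Sam, 16, Zephyr), (3, 1, Kim, 19, Beta), (3, 1, Kim, 39, Gamma), (3, 1, Kim, 4, Orion), (3, 1, Rae, 19, Beta), (3, 1, Rae, 39, Gamma), (3, 1, Rae, 4, Orion), (3, 10, Kim, 19, Beta), (3, 10, Kim, 39, Gamma), (3, 10, Kim, 4, Orion), (3, 10, Rae, 19, Beta), (3, 10, Rae, 39, Gamma), (3, 10, Rae, 4, Orion), (3, 17, Kim, 19, Beta), (3, 17, Kim, 39, Gamma), (3, 17, Kim, 4, Orion), (3, 17, Rae, 19, Beta), (3, 17, Rae, 39, Gamma), (3, 17, Rae, 4, Orion)}
Filtering on aid ≠ 19 leaves {(14, 12, Ned, 16, Zephyr), (14, 12, Sam, 16, Zephyr), (3, 1, Kim, 39, Gamma), (3, 1, Kim, 4, Orion), (3, 1, Rae, 39, Gamma), (3, 1, Rae, 4, Orion), (3, 10, Kim, 39, Gamma), (3, 10, Kim, 4, Orion), (3, 10, Rae, 39, Gamma), (3, 10, Rae, 4, Orion), (3, 17, Kim, 39, Gamma), (3, 17, Kim, 4, Orion), (3, 17, Rae, 39, Gamma), (3, 17, Rae, 4, Orion)}.
π_{sid, mid, title} gives {(14, 12, Zephyr), (3, 1, Gamma), (3, 1, Orion), (3, 10, Gamma), (3, 10, Orion), (3, 17, Gamma), (3, 17, Orion)} (7 duplicate(s) eliminated).

{(14, 12, Zephyr), (3, 1, Gamma), (3, 1, Orion), (3, 10, Gamma), (3, 10, Orion), (3, 17, Gamma), (3, 17, Orion)}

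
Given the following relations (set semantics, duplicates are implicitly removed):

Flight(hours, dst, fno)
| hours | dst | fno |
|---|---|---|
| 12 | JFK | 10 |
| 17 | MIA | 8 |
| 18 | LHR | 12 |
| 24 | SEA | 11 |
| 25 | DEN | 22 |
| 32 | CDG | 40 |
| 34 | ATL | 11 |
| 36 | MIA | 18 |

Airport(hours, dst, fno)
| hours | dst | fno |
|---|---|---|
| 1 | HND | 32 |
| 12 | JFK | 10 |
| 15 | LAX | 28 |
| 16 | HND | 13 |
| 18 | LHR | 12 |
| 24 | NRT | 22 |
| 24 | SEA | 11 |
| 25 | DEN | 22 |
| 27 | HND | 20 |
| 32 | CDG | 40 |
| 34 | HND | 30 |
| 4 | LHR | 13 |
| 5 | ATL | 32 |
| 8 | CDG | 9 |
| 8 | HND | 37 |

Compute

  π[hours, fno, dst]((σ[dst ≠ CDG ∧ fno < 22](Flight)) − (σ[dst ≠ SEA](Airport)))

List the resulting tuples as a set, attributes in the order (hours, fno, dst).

σ[dst ≠ CDG ∧ fno < 22]: keep tuples satisfying dst ≠ CDG ∧ fno < 22 → {(12, JFK, 10), (17, MIA, 8), (18, LHR, 12), (24, SEA, 11), (34, ATL, 11), (36, MIA, 18)}
σ[dst ≠ SEA]: keep tuples satisfying dst ≠ SEA → {(1, HND, 32), (12, JFK, 10), (15, LAX, 28), (16, HND, 13), (18, LHR, 12), (24, NRT, 22), (25, DEN, 22), (27, HND, 20), (32, CDG, 40), (34, HND, 30), (4, LHR, 13), (5, ATL, 32), (8, CDG, 9), (8, HND, 37)}
Taking the difference: {(17, MIA, 8), (24, SEA, 11), (34, ATL, 11), (36, MIA, 18)}
π[hours, fno, dst]: project onto (hours, fno, dst) → {(17, 8, MIA), (24, 11, SEA), (34, 11, ATL), (36, 18, MIA)}

{(17, 8, MIA), (24, 11, SEA), (34, 11, ATL), (36, 18, MIA)}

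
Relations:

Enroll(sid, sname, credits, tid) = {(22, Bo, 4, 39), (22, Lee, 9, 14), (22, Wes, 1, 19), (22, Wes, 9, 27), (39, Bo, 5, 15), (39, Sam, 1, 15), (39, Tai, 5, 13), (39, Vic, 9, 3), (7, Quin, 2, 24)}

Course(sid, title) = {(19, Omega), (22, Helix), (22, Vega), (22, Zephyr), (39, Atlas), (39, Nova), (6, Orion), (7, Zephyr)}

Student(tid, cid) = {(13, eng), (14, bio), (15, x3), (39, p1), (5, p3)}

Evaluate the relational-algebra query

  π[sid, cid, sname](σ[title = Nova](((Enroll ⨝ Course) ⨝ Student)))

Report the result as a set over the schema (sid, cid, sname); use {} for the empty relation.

Natural join on sid: {(22, Bo, 4, 39, Helix), (22, Bo, 4, 39, Vega), (22, Bo, 4, 39, Zephyr), (22, Lee, 9, 14, Helix), (22, Lee, 9, 14, Vega), (22, Lee, 9, 14, Zephyr), (22, Wes, 1, 19, Helix), (22, Wes, 1, 19, Vega), (22, Wes, 1, 19, Zephyr), (22, Wes, 9, 27, Helix), (22, Wes, 9, 27, Vega), (22, Wes, 9, 27, Zephyr), (39, Bo, 5, 15, Atlas), (39, Bo, 5, 15, Nova), (39, Sam, 1, 15, Atlas), (39, Sam, 1, 15, Nova), (39, Tai, 5, 13, Atlas), (39, Tai, 5, 13, Nova), (39, Vic, 9, 3, Atlas), (39, Vic, 9, 3, Nova), (7, Quin, 2, 24, Zephyr)}
Natural join on tid: {(22, Bo, 4, 39, Helix, p1), (22, Bo, 4, 39, Vega, p1), (22, Bo, 4, 39, Zephyr, p1), (22, Lee, 9, 14, Helix, bio), (22, Lee, 9, 14, Vega, bio), (22, Lee, 9, 14, Zephyr, bio), (39, Bo, 5, 15, Atlas, x3), (39, Bo, 5, 15, Nova, x3), (39, Sam, 1, 15, Atlas, x3), (39, Sam, 1, 15, Nova, x3), (39, Tai, 5, 13, Atlas, eng), (39, Tai, 5, 13, Nova, eng)}
Selection title = Nova: {(39, Bo, 5, 15, Nova, x3), (39, Sam, 1, 15, Nova, x3), (39, Tai, 5, 13, Nova, eng)}
π[sid, cid, sname]: project onto (sid, cid, sname) → {(39, eng, Tai), (39, x3, Bo), (39, x3, Sam)}

{(39, eng, Tai), (39, x3, Bo), (39, x3, Sam)}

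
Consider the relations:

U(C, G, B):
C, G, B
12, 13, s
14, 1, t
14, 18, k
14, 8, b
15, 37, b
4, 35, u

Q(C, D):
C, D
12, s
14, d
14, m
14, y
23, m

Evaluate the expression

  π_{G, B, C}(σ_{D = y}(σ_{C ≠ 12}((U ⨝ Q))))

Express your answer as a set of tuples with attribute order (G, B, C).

Natural join on C: {(12, 13, s, s), (14, 1, t, d), (14, 1, t, m), (14, 1, t, y), (14, 18, k, d), (14, 18, k, m), (14, 18, k, y), (14, 8, b, d), (14, 8, b, m), (14, 8, b, y)}
Selection C ≠ 12: {(14, 1, t, d), (14, 1, t, m), (14, 1, t, y), (14, 18, k, d), (14, 18, k, m), (14, 18, k, y), (14, 8, b, d), (14, 8, b, m), (14, 8, b, y)}
Selection D = y: {(14, 1, t, y), (14, 18, k, y), (14, 8, b, y)}
π[G, B, C]: project onto (G, B, C) → {(1, t, 14), (18, k, 14), (8, b, 14)}

{(1, t, 14), (18, k, 14), (8, b, 14)}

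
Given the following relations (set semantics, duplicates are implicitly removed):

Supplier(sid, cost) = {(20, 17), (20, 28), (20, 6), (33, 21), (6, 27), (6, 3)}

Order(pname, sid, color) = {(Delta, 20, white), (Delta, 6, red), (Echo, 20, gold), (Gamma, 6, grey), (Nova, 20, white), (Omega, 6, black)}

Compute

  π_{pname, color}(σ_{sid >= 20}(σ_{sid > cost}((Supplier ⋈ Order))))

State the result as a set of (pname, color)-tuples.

Supplier ⋈ Order (natural join on sid): {(20, 17, Delta, white), (20, 17, Echo, gold), (20, 17, Nova, white), (20, 28, Delta, white), (20, 28, Echo, gold), (20, 28, Nova, white), (20, 6, Delta, white), (20, 6, Echo, gold), (20, 6, Nova, white), (6, 27, Delta, red), (6, 27, Gamma, grey), (6, 27, Omega, black), (6, 3, Delta, red), (6, 3, Gamma, grey), (6, 3, Omega, black)}
σ[sid > cost]: keep tuples satisfying sid > cost → {(20, 17, Delta, white), (20, 17, Echo, gold), (20, 17, Nova, white), (20, 6, Delta, white), (20, 6, Echo, gold), (20, 6, Nova, white), (6, 3, Delta, red), (6, 3, Gamma, grey), (6, 3, Omega, black)}
σ[sid >= 20]: keep tuples satisfying sid >= 20 → {(20, 17, Delta, white), (20, 17, Echo, gold), (20, 17, Nova, white), (20, 6, Delta, white), (20, 6, Echo, gold), (20, 6, Nova, white)}
π_{pname, color} gives {(Delta, white), (Echo, gold), (Nova, white)} (3 duplicate(s) eliminated).

{(Delta, white), (Echo, gold), (Nova, white)}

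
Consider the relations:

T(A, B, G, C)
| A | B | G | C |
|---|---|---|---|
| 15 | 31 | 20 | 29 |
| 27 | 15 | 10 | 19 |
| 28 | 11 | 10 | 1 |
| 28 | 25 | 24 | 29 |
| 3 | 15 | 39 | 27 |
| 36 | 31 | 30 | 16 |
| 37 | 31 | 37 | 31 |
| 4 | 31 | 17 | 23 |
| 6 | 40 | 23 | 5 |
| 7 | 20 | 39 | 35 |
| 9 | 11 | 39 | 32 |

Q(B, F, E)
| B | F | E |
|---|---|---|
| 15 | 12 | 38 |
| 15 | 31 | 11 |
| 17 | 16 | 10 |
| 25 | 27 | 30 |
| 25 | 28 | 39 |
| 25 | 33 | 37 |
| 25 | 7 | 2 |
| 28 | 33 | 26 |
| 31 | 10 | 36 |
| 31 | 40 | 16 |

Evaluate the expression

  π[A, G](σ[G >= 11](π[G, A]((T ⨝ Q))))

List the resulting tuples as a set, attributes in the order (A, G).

{(15, 20), (28, 24), (3, 39), (36, 30), (37, 37), (4, 17)}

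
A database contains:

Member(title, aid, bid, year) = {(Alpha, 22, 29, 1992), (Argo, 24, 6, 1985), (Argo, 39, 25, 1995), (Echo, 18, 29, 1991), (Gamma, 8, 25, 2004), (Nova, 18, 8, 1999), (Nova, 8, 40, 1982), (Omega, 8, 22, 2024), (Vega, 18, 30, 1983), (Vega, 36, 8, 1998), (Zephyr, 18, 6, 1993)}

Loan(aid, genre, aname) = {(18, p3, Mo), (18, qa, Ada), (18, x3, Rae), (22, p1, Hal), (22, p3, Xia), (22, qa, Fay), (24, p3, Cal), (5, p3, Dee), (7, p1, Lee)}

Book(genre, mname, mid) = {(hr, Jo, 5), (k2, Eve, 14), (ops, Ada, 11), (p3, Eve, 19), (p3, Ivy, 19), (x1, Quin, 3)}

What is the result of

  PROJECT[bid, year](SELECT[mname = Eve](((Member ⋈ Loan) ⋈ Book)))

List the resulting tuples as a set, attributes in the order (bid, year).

Member ⋈ Loan (natural join on aid): {(Alpha, 22, 29, 1992, p1, Hal), (Alpha, 22, 29, 1992, p3, Xia), (Alpha, 22, 29, 1992, qa, Fay), (Argo, 24, 6, 1985, p3, Cal), (Echo, 18, 29, 1991, p3, Mo), (Echo, 18, 29, 1991, qa, Ada), (Echo, 18, 29, 1991, x3, Rae), (Nova, 18, 8, 1999, p3, Mo), (Nova, 18, 8, 1999, qa, Ada), (Nova, 18, 8, 1999, x3, Rae), (Vega, 18, 30, 1983, p3, Mo), (Vega, 18, 30, 1983, qa, Ada), (Vega, 18, 30, 1983, x3, Rae), (Zephyr, 18, 6, 1993, p3, Mo), (Zephyr, 18, 6, 1993, qa, Ada), (Zephyr, 18, 6, 1993, x3, Rae)}
(Member ⋈ Loan) ⋈ Book (natural join on genre): {(Alpha, 22, 29, 1992, p3, Xia, Eve, 19), (Alpha, 22, 29, 1992, p3, Xia, Ivy, 19), (Argo, 24, 6, 1985, p3, Cal, Eve, 19), (Argo, 24, 6, 1985, p3, Cal, Ivy, 19), (Echo, 18, 29, 1991, p3, Mo, Eve, 19), (Echo, 18, 29, 1991, p3, Mo, Ivy, 19), (Nova, 18, 8, 1999, p3, Mo, Eve, 19), (Nova, 18, 8, 1999, p3, Mo, Ivy, 19), (Vega, 18, 30, 1983, p3, Mo, Eve, 19), (Vega, 18, 30, 1983, p3, Mo, Ivy, 19), (Zephyr, 18, 6, 1993, p3, Mo, Eve, 19), (Zephyr, 18, 6, 1993, p3, Mo, Ivy, 19)}
σ[mname = Eve]: keep tuples satisfying mname = Eve → {(Alpha, 22, 29, 1992, p3, Xia, Eve, 19), (Argo, 24, 6, 1985, p3, Cal, Eve, 19), (Echo, 18, 29, 1991, p3, Mo, Eve, 19), (Nova, 18, 8, 1999, p3, Mo, Eve, 19), (Vega, 18, 30, 1983, p3, Mo, Eve, 19), (Zephyr, 18, 6, 1993, p3, Mo, Eve, 19)}
π[bid, year]: project onto (bid, year) → {(29, 1991), (29, 1992), (30, 1983), (6, 1985), (6, 1993), (8, 1999)}

{(29, 1991), (29, 1992), (30, 1983), (6, 1985), (6, 1993), (8, 1999)}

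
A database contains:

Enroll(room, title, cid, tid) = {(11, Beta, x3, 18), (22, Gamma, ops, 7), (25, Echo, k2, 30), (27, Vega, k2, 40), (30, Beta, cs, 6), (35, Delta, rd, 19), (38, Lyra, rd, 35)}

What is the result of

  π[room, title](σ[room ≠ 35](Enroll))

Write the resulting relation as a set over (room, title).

σ[room ≠ 35]: keep tuples satisfying room ≠ 35 → {(11, Beta, x3, 18), (22, Gamma, ops, 7), (25, Echo, k2, 30), (27, Vega, k2, 40), (30, Beta, cs, 6), (38, Lyra, rd, 35)}
π[room, title]: project onto (room, title) → {(11, Beta), (22, Gamma), (25, Echo), (27, Vega), (30, Beta), (38, Lyra)}

{(11, Beta), (22, Gamma), (25, Echo), (27, Vega), (30, Beta), (38, Lyra)}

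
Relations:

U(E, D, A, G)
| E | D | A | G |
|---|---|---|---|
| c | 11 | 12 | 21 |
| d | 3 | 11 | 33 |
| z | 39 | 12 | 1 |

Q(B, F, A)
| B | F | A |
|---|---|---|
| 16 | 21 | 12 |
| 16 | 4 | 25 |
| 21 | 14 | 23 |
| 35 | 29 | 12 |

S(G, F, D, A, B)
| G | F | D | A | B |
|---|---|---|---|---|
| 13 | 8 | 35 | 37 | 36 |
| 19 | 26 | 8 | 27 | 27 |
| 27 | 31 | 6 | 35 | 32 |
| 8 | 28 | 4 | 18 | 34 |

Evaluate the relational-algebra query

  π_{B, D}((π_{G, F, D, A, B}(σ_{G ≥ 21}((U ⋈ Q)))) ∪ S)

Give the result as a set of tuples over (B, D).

Natural join on A: {(c, 11, 12, 21, 16, 21), (c, 11, 12, 21, 35, 29), (z, 39, 12, 1, 16, 21), (z, 39, 12, 1, 35, 29)}
Selection G ≥ 21: {(c, 11, 12, 21, 16, 21), (c, 11, 12, 21, 35, 29)}
π[G, F, D, A, B]: project onto (G, F, D, A, B) → {(21, 21, 11, 12, 16), (21, 29, 11, 12, 35)}
Set union of the two operands is {(13, 8, 35, 37, 36), (19, 26, 8, 27, 27), (21, 21, 11, 12, 16), (21, 29, 11, 12, 35), (27, 31, 6, 35, 32), (8, 28, 4, 18, 34)}.
π[B, D]: project onto (B, D) → {(16, 11), (27, 8), (32, 6), (34, 4), (35, 11), (36, 35)}

{(16, 11), (27, 8), (32, 6), (34, 4), (35, 11), (36, 35)}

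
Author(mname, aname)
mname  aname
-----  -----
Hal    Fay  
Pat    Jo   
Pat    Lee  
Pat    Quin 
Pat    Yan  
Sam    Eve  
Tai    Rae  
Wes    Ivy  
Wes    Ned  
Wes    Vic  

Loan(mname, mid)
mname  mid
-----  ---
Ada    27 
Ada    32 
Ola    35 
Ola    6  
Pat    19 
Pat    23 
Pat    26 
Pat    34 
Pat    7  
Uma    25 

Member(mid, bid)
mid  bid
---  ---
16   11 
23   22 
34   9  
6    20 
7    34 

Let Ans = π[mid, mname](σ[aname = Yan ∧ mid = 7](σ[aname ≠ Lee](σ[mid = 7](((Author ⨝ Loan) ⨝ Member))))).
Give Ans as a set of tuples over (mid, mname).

Author ⋈ Loan (natural join on mname): {(Pat, Jo, 19), (Pat, Jo, 23), (Pat, Jo, 26), (Pat, Jo, 34), (Pat, Jo, 7), (Pat, Lee, 19), (Pat, Lee, 23), (Pat, Lee, 26), (Pat, Lee, 34), (Pat, Lee, 7), (Pat, Quin, 19), (Pat, Quin, 23), (Pat, Quin, 26), (Pat, Quin, 34), (Pat, Quin, 7), (Pat, Yan, 19), (Pat, Yan, 23), (Pat, Yan, 26), (Pat, Yan, 34), (Pat, Yan, 7)}
(Author ⨝ Loan) ⋈ Member (natural join on mid): {(Pat, Jo, 23, 22), (Pat, Jo, 34, 9), (Pat, Jo, 7, 34), (Pat, Lee, 23, 22), (Pat, Lee, 34, 9), (Pat, Lee, 7, 34), (Pat, Quin, 23, 22), (Pat, Quin, 34, 9), (Pat, Quin, 7, 34), (Pat, Yan, 23, 22), (Pat, Yan, 34, 9), (Pat, Yan, 7, 34)}
Filtering on mid = 7 leaves {(Pat, Jo, 7, 34), (Pat, Lee, 7, 34), (Pat, Quin, 7, 34), (Pat, Yan, 7, 34)}.
Filtering on aname ≠ Lee leaves {(Pat, Jo, 7, 34), (Pat, Quin, 7, 34), (Pat, Yan, 7, 34)}.
Filtering on aname = Yan ∧ mid = 7 leaves {(Pat, Yan, 7, 34)}.
Keep only column(s) mid, mname: {(7, Pat)}

{(7, Pat)}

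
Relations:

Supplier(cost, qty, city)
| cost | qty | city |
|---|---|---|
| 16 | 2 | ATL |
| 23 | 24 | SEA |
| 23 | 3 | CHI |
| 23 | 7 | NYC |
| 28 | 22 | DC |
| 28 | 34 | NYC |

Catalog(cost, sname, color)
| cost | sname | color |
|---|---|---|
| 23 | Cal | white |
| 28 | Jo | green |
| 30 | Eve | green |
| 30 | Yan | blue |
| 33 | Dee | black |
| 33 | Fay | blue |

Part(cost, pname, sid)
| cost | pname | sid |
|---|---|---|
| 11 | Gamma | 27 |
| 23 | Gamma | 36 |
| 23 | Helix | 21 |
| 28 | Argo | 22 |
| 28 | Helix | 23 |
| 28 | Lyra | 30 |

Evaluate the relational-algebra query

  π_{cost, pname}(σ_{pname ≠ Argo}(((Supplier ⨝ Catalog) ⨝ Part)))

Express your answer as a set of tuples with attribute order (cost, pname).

Natural join on cost: {(23, 24, SEA, Cal, white), (23, 3, CHI, Cal, white), (23, 7, NYC, Cal, white), (28, 22, DC, Jo, green), (28, 34, NYC, Jo, green)}
Natural join on cost: {(23, 24, SEA, Cal, white, Gamma, 36), (23, 24, SEA, Cal, white, Helix, 21), (23, 3, CHI, Cal, white, Gamma, 36), (23, 3, CHI, Cal, white, Helix, 21), (23, 7, NYC, Cal, white, Gamma, 36), (23, 7, NYC, Cal, white, Helix, 21), (28, 22, DC, Jo, green, Argo, 22), (28, 22, DC, Jo, green, Helix, 23), (28, 22, DC, Jo, green, Lyra, 30), (28, 34, NYC, Jo, green, Argo, 22), (28, 34, NYC, Jo, green, Helix, 23), (28, 34, NYC, Jo, green, Lyra, 30)}
Selection pname ≠ Argo: {(23, 24, SEA, Cal, white, Gamma, 36), (23, 24, SEA, Cal, white, Helix, 21), (23, 3, CHI, Cal, white, Gamma, 36), (23, 3, CHI, Cal, white, Helix, 21), (23, 7, NYC, Cal, white, Gamma, 36), (23, 7, NYC, Cal, white, Helix, 21), (28, 22, DC, Jo, green, Helix, 23), (28, 22, DC, Jo, green, Lyra, 30), (28, 34, NYC, Jo, green, Helix, 23), (28, 34, NYC, Jo, green, Lyra, 30)}
π_{cost, pname} gives {(23, Gamma), (23, Helix), (28, Helix), (28, Lyra)} (6 duplicate(s) eliminated).

{(23, Gamma), (23, Helix), (28, Helix), (28, Lyra)}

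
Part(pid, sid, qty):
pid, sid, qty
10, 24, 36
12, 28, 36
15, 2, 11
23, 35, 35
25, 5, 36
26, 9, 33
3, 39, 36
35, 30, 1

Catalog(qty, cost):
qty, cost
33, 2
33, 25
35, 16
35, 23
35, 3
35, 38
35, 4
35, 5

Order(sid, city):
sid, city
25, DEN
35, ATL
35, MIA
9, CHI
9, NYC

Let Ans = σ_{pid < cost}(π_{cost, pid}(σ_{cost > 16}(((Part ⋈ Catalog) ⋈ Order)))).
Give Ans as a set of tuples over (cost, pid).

Part ⋈ Catalog (natural join on qty): {(23, 35, 35, 16), (23, 35, 35, 23), (23, 35, 35, 3), (23, 35, 35, 38), (23, 35, 35, 4), (23, 35, 35, 5), (26, 9, 33, 2), (26, 9, 33, 25)}
(Part ⋈ Catalog) ⋈ Order (natural join on sid): {(23, 35, 35, 16, ATL), (23, 35, 35, 16, MIA), (23, 35, 35, 23, ATL), (23, 35, 35, 23, MIA), (23, 35, 35, 3, ATL), (23, 35, 35, 3, MIA), (23, 35, 35, 38, ATL), (23, 35, 35, 38, MIA), (23, 35, 35, 4, ATL), (23, 35, 35, 4, MIA), (23, 35, 35, 5, ATL), (23, 35, 35, 5, MIA), (26, 9, 33, 2, CHI), (26, 9, 33, 2, NYC), (26, 9, 33, 25, CHI), (26, 9, 33, 25, NYC)}
Filtering on cost > 16 leaves {(23, 35, 35, 23, ATL), (23, 35, 35, 23, MIA), (23, 35, 35, 38, ATL), (23, 35, 35, 38, MIA), (26, 9, 33, 25, CHI), (26, 9, 33, 25, NYC)}.
π_{cost, pid} gives {(23, 23), (25, 26), (38, 23)} (3 duplicate(s) eliminated).
Filtering on pid < cost leaves {(38, 23)}.

{(38, 23)}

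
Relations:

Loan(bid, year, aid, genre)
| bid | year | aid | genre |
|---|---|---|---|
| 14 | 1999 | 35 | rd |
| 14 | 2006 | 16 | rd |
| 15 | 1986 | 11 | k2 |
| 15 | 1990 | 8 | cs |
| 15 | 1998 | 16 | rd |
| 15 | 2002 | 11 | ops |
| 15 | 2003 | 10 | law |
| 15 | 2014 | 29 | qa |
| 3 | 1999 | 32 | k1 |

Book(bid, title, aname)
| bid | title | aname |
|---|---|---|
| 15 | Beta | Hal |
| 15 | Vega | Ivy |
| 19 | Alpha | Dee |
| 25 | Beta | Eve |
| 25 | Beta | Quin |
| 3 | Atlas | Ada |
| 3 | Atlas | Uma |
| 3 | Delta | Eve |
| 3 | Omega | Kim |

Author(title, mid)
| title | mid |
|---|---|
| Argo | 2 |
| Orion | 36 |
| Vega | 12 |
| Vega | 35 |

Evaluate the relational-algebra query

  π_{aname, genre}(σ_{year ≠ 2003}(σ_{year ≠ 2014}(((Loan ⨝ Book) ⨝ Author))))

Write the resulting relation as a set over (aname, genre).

Natural join on bid: {(15, 1986, 11, k2, Beta, Hal), (15, 1986, 11, k2, Vega, Ivy), (15, 1990, 8, cs, Beta, Hal), (15, 1990, 8, cs, Vega, Ivy), (15, 1998, 16, rd, Beta, Hal), (15, 1998, 16, rd, Vega, Ivy), (15, 2002, 11, ops, Beta, Hal), (15, 2002, 11, ops, Vega, Ivy), (15, 2003, 10, law, Beta, Hal), (15, 2003, 10, law, Vega, Ivy), (15, 2014, 29, qa, Beta, Hal), (15, 2014, 29, qa, Vega, Ivy), (3, 1999, 32, k1, Atlas, Ada), (3, 1999, 32, k1, Atlas, Uma), (3, 1999, 32, k1, Delta, Eve), (3, 1999, 32, k1, Omega, Kim)}
Natural join on title: {(15, 1986, 11, k2, Vega, Ivy, 12), (15, 1986, 11, k2, Vega, Ivy, 35), (15, 1990, 8, cs, Vega, Ivy, 12), (15, 1990, 8, cs, Vega, Ivy, 35), (15, 1998, 16, rd, Vega, Ivy, 12), (15, 1998, 16, rd, Vega, Ivy, 35), (15, 2002, 11, ops, Vega, Ivy, 12), (15, 2002, 11, ops, Vega, Ivy, 35), (15, 2003, 10, law, Vega, Ivy, 12), (15, 2003, 10, law, Vega, Ivy, 35), (15, 2014, 29, qa, Vega, Ivy, 12), (15, 2014, 29, qa, Vega, Ivy, 35)}
Filtering on year ≠ 2014 leaves {(15, 1986, 11, k2, Vega, Ivy, 12), (15, 1986, 11, k2, Vega, Ivy, 35), (15, 1990, 8, cs, Vega, Ivy, 12), (15, 1990, 8, cs, Vega, Ivy, 35), (15, 1998, 16, rd, Vega, Ivy, 12), (15, 1998, 16, rd, Vega, Ivy, 35), (15, 2002, 11, ops, Vega, Ivy, 12), (15, 2002, 11, ops, Vega, Ivy, 35), (15, 2003, 10, law, Vega, Ivy, 12), (15, 2003, 10, law, Vega, Ivy, 35)}.
Filtering on year ≠ 2003 leaves {(15, 1986, 11, k2, Vega, Ivy, 12), (15, 1986, 11, k2, Vega, Ivy, 35), (15, 1990, 8, cs, Vega, Ivy, 12), (15, 1990, 8, cs, Vega, Ivy, 35), (15, 1998, 16, rd, Vega, Ivy, 12), (15, 1998, 16, rd, Vega, Ivy, 35), (15, 2002, 11, ops, Vega, Ivy, 12), (15, 2002, 11, ops, Vega, Ivy, 35)}.
Keep only column(s) aname, genre (4 duplicate(s) eliminated): {(Ivy, cs), (Ivy, k2), (Ivy, ops), (Ivy, rd)}

{(Ivy, cs), (Ivy, k2), (Ivy, ops), (Ivy, rd)}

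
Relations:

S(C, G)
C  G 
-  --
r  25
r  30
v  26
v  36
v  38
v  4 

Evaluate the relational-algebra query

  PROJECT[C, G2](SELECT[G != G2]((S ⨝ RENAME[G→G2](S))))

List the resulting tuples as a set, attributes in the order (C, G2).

{(r, 25), (r, 30), (v, 26), (v, 36), (v, 38), (v, 4)}

ρ[G→G2]: schema becomes (C, G2); tuples unchanged.
S ⋈ RENAME[G→G2](S) (natural join on C): {(r, 25, 25), (r, 25, 30), (r, 30, 25), (r, 30, 30), (v, 26, 26), (v, 26, 36), (v, 26, 38), (v, 26, 4), (v, 36, 26), (v, 36, 36), (v, 36, 38), (v, 36, 4), (v, 38, 26), (v, 38, 36), (v, 38, 38), (v, 38, 4), (v, 4, 26), (v, 4, 36), (v, 4, 38), (v, 4, 4)}
Selection G != G2: {(r, 25, 30), (r, 30, 25), (v, 26, 36), (v, 26, 38), (v, 26, 4), (v, 36, 26), (v, 36, 38), (v, 36, 4), (v, 38, 26), (v, 38, 36), (v, 38, 4), (v, 4, 26), (v, 4, 36), (v, 4, 38)}
π[C, G2]: project onto (C, G2) (8 duplicate(s) eliminated) → {(r, 25), (r, 30), (v, 26), (v, 36), (v, 38), (v, 4)}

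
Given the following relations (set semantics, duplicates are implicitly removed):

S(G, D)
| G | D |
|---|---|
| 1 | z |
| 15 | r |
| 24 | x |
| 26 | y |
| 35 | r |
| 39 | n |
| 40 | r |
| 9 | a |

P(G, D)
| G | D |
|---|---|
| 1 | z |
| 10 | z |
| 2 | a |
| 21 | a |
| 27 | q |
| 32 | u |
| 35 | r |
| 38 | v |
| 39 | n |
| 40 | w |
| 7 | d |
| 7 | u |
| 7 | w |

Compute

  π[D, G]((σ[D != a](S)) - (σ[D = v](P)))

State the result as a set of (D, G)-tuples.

σ[D != a]: keep tuples satisfying D != a → {(1, z), (15, r), (24, x), (26, y), (35, r), (39, n), (40, r)}
σ[D = v]: keep tuples satisfying D = v → {(38, v)}
Set difference of the two operands is {(1, z), (15, r), (24, x), (26, y), (35, r), (39, n), (40, r)}.
π_{D, G} gives {(n, 39), (r, 15), (r, 35), (r, 40), (x, 24), (y, 26), (z, 1)}.

{(n, 39), (r, 15), (r, 35), (r, 40), (x, 24), (y, 26), (z, 1)}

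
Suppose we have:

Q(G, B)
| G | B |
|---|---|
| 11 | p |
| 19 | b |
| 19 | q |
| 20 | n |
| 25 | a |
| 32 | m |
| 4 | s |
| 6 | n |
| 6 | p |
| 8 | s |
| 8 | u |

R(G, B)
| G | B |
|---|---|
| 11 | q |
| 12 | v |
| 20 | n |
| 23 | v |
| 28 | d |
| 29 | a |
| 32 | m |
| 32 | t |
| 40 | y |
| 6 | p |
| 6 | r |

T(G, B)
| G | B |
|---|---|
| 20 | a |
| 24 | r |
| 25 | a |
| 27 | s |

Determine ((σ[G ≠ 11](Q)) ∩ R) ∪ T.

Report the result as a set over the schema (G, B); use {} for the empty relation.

{(20, a), (20, n), (24, r), (25, a), (27, s), (32, m), (6, p)}

Filtering on G ≠ 11 leaves {(19, b), (19, q), (20, n), (25, a), (32, m), (4, s), (6, n), (6, p), (8, s), (8, u)}.
Taking the intersection: {(20, n), (32, m), (6, p)}
Taking the union: {(20, a), (20, n), (24, r), (25, a), (27, s), (32, m), (6, p)}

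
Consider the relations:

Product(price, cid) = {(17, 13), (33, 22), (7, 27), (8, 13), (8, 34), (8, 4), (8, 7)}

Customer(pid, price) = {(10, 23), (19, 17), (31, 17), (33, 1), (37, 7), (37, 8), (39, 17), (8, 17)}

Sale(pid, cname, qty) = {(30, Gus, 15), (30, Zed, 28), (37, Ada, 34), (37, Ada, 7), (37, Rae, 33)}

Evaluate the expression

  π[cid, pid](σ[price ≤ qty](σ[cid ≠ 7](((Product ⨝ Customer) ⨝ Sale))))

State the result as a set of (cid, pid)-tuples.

{(13, 37), (27, 37), (34, 37), (4, 37)}

Joining Product and Customer on price yields {(17, 13, 19), (17, 13, 31), (17, 13, 39), (17, 13, 8), (7, 27, 37), (8, 13, 37), (8, 34, 37), (8, 4, 37), (8, 7, 37)}.
Joining (Product ⨝ Customer) and Sale on pid yields {(7, 27, 37, Ada, 34), (7, 27, 37, Ada, 7), (7, 27, 37, Rae, 33), (8, 13, 37, Ada, 34), (8, 13, 37, Ada, 7), (8, 13, 37, Rae, 33), (8, 34, 37, Ada, 34), (8, 34, 37, Ada, 7), (8, 34, 37, Rae, 33), (8, 4, 37, Ada, 34), (8, 4, 37, Ada, 7), (8, 4, 37, Rae, 33), (8, 7, 37, Ada, 34), (8, 7, 37, Ada, 7), (8, 7, 37, Rae, 33)}.
σ[cid ≠ 7]: keep tuples satisfying cid ≠ 7 → {(7, 27, 37, Ada, 34), (7, 27, 37, Ada, 7), (7, 27, 37, Rae, 33), (8, 13, 37, Ada, 34), (8, 13, 37, Ada, 7), (8, 13, 37, Rae, 33), (8, 34, 37, Ada, 34), (8, 34, 37, Ada, 7), (8, 34, 37, Rae, 33), (8, 4, 37, Ada, 34), (8, 4, 37, Ada, 7), (8, 4, 37, Rae, 33)}
σ[price ≤ qty]: keep tuples satisfying price ≤ qty → {(7, 27, 37, Ada, 34), (7, 27, 37, Ada, 7), (7, 27, 37, Rae, 33), (8, 13, 37, Ada, 34), (8, 13, 37, Rae, 33), (8, 34, 37, Ada, 34), (8, 34, 37, Rae, 33), (8, 4, 37, Ada, 34), (8, 4, 37, Rae, 33)}
Keep only column(s) cid, pid (5 duplicate(s) eliminated): {(13, 37), (27, 37), (34, 37), (4, 37)}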